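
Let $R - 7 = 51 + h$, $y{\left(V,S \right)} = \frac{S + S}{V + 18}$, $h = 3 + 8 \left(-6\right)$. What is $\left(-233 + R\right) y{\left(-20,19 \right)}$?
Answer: $4180$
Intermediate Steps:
$h = -45$ ($h = 3 - 48 = -45$)
$y{\left(V,S \right)} = \frac{2 S}{18 + V}$
$R = 13$ ($R = 7 + \left(51 - 45\right) = 7 + 6 = 13$)
$\left(-233 + R\right) y{\left(-20,19 \right)} = \left(-233 + 13\right) 2 \cdot 19 \frac{1}{18 - 20} = - 220 \cdot 2 \cdot 19 \frac{1}{-2} = - 220 \cdot 2 \cdot 19 \left(- \frac{1}{2}\right) = \left(-220\right) \left(-19\right) = 4180$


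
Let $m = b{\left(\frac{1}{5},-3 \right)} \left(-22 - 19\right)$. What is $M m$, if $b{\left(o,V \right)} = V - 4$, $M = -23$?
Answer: $-6601$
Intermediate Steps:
$b{\left(o,V \right)} = -4 + V$
$m = 287$ ($m = \left(-4 - 3\right) \left(-22 - 19\right) = \left(-7\right) \left(-41\right) = 287$)
$M m = \left(-23\right) 287 = -6601$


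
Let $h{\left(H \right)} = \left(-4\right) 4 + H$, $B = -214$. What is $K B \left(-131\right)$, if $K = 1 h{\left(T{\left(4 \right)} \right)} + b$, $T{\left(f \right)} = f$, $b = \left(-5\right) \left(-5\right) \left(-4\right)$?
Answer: $-3139808$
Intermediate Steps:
$b = -100$ ($b = 25 \left(-4\right) = -100$)
$h{\left(H \right)} = -16 + H$
$K = -112$ ($K = 1 \left(-16 + 4\right) - 100 = 1 \left(-12\right) - 100 = -12 - 100 = -112$)
$K B \left(-131\right) = \left(-112\right) \left(-214\right) \left(-131\right) = 23968 \left(-131\right) = -3139808$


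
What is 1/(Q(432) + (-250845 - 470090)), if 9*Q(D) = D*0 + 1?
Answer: -9/6488414 ≈ -1.3871e-6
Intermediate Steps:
Q(D) = ⅑ (Q(D) = (D*0 + 1)/9 = (0 + 1)/9 = (⅑)*1 = ⅑)
1/(Q(432) + (-250845 - 470090)) = 1/(⅑ + (-250845 - 470090)) = 1/(⅑ - 720935) = 1/(-6488414/9) = -9/6488414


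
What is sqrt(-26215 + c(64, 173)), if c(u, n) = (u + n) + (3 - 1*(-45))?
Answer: I*sqrt(25930) ≈ 161.03*I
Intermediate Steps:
c(u, n) = 48 + n + u (c(u, n) = (n + u) + (3 + 45) = (n + u) + 48 = 48 + n + u)
sqrt(-26215 + c(64, 173)) = sqrt(-26215 + (48 + 173 + 64)) = sqrt(-26215 + 285) = sqrt(-25930) = I*sqrt(25930)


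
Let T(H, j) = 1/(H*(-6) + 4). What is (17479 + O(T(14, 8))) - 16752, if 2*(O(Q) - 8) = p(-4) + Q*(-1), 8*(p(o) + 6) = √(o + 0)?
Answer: 117121/160 + I/8 ≈ 732.01 + 0.125*I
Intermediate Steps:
p(o) = -6 + √o/8 (p(o) = -6 + √(o + 0)/8 = -6 + √o/8)
T(H, j) = 1/(4 - 6*H) (T(H, j) = 1/(-6*H + 4) = 1/(4 - 6*H))
O(Q) = 5 - Q/2 + I/8 (O(Q) = 8 + ((-6 + √(-4)/8) + Q*(-1))/2 = 8 + ((-6 + (2*I)/8) - Q)/2 = 8 + ((-6 + I/4) - Q)/2 = 8 + (-6 - Q + I/4)/2 = 8 + (-3 - Q/2 + I/8) = 5 - Q/2 + I/8)
(17479 + O(T(14, 8))) - 16752 = (17479 + (5 - (-1)/(2*(-4 + 6*14)) + I/8)) - 16752 = (17479 + (5 - (-1)/(2*(-4 + 84)) + I/8)) - 16752 = (17479 + (5 - (-1)/(2*80) + I/8)) - 16752 = (17479 + (5 - ½*(-1/80) + I/8)) - 16752 = (17479 + (5 + 1/160 + I/8)) - 16752 = (17479 + (801/160 + I/8)) - 16752 = (2797441/160 + I/8) - 16752 = 117121/160 + I/8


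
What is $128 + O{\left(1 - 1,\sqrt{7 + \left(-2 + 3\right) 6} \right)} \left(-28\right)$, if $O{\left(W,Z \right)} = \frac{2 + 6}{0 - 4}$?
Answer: $184$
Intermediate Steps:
$O{\left(W,Z \right)} = -2$ ($O{\left(W,Z \right)} = \frac{8}{-4} = 8 \left(- \frac{1}{4}\right) = -2$)
$128 + O{\left(1 - 1,\sqrt{7 + \left(-2 + 3\right) 6} \right)} \left(-28\right) = 128 - -56 = 128 + 56 = 184$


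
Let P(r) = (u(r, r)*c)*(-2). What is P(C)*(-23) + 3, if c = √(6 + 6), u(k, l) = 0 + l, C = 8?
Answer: 3 + 736*√3 ≈ 1277.8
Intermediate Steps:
u(k, l) = l
c = 2*√3 (c = √12 = 2*√3 ≈ 3.4641)
P(r) = -4*r*√3 (P(r) = (r*(2*√3))*(-2) = (2*r*√3)*(-2) = -4*r*√3)
P(C)*(-23) + 3 = -4*8*√3*(-23) + 3 = -32*√3*(-23) + 3 = 736*√3 + 3 = 3 + 736*√3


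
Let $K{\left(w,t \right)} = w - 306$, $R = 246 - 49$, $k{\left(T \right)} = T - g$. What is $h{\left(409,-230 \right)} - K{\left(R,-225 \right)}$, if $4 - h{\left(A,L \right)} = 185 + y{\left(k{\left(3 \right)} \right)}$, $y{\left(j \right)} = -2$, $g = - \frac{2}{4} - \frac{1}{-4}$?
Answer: $-70$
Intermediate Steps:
$g = - \frac{1}{4}$ ($g = \left(-2\right) \frac{1}{4} - - \frac{1}{4} = - \frac{1}{2} + \frac{1}{4} = - \frac{1}{4} \approx -0.25$)
$k{\left(T \right)} = \frac{1}{4} + T$ ($k{\left(T \right)} = T - - \frac{1}{4} = T + \frac{1}{4} = \frac{1}{4} + T$)
$R = 197$
$K{\left(w,t \right)} = -306 + w$
$h{\left(A,L \right)} = -179$ ($h{\left(A,L \right)} = 4 - \left(185 - 2\right) = 4 - 183 = -179$)
$h{\left(409,-230 \right)} - K{\left(R,-225 \right)} = -179 - \left(-306 + 197\right) = -179 - -109 = -179 + 109 = -70$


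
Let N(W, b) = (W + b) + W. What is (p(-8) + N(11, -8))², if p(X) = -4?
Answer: 100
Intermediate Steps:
N(W, b) = b + 2*W
(p(-8) + N(11, -8))² = (-4 + (-8 + 2*11))² = (-4 + (-8 + 22))² = (-4 + 14)² = 10² = 100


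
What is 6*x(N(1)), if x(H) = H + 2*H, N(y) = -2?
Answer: -36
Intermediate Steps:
x(H) = 3*H
6*x(N(1)) = 6*(3*(-2)) = 6*(-6) = -36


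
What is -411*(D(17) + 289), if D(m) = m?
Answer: -125766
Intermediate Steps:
-411*(D(17) + 289) = -411*(17 + 289) = -411*306 = -125766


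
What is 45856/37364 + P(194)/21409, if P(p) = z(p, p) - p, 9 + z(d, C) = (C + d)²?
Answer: 1649768057/199981469 ≈ 8.2496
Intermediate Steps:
z(d, C) = -9 + (C + d)²
P(p) = -9 - p + 4*p² (P(p) = (-9 + (p + p)²) - p = (-9 + (2*p)²) - p = (-9 + 4*p²) - p = -9 - p + 4*p²)
45856/37364 + P(194)/21409 = 45856/37364 + (-9 - 1*194 + 4*194²)/21409 = 45856*(1/37364) + (-9 - 194 + 4*37636)*(1/21409) = 11464/9341 + (-9 - 194 + 150544)*(1/21409) = 11464/9341 + 150341*(1/21409) = 11464/9341 + 150341/21409 = 1649768057/199981469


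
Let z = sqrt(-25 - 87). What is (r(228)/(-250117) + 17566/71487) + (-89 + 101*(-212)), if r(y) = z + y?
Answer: -384435953406293/17880113979 - 4*I*sqrt(7)/250117 ≈ -21501.0 - 4.2312e-5*I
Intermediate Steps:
z = 4*I*sqrt(7) (z = sqrt(-112) = 4*I*sqrt(7) ≈ 10.583*I)
r(y) = y + 4*I*sqrt(7) (r(y) = 4*I*sqrt(7) + y = y + 4*I*sqrt(7))
(r(228)/(-250117) + 17566/71487) + (-89 + 101*(-212)) = ((228 + 4*I*sqrt(7))/(-250117) + 17566/71487) + (-89 + 101*(-212)) = ((228 + 4*I*sqrt(7))*(-1/250117) + 17566*(1/71487)) + (-89 - 21412) = ((-228/250117 - 4*I*sqrt(7)/250117) + 17566/71487) - 21501 = (4377256186/17880113979 - 4*I*sqrt(7)/250117) - 21501 = -384435953406293/17880113979 - 4*I*sqrt(7)/250117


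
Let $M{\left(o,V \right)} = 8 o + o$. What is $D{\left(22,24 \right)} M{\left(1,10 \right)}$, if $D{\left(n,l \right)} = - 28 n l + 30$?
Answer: $-132786$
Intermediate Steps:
$M{\left(o,V \right)} = 9 o$
$D{\left(n,l \right)} = 30 - 28 l n$ ($D{\left(n,l \right)} = - 28 l n + 30 = 30 - 28 l n$)
$D{\left(22,24 \right)} M{\left(1,10 \right)} = \left(30 - 672 \cdot 22\right) 9 \cdot 1 = \left(30 - 14784\right) 9 = \left(-14754\right) 9 = -132786$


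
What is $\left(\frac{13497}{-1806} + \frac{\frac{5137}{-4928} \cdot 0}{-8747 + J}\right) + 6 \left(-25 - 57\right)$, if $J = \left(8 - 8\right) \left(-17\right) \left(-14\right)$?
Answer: $- \frac{300683}{602} \approx -499.47$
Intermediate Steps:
$J = 0$ ($J = \left(8 - 8\right) \left(-17\right) \left(-14\right) = 0 \left(-17\right) \left(-14\right) = 0 \left(-14\right) = 0$)
$\left(\frac{13497}{-1806} + \frac{\frac{5137}{-4928} \cdot 0}{-8747 + J}\right) + 6 \left(-25 - 57\right) = \left(\frac{13497}{-1806} + \frac{\frac{5137}{-4928} \cdot 0}{-8747 + 0}\right) + 6 \left(-25 - 57\right) = \left(13497 \left(- \frac{1}{1806}\right) + \frac{5137 \left(- \frac{1}{4928}\right) 0}{-8747}\right) + 6 \left(-82\right) = \left(- \frac{4499}{602} + \left(- \frac{467}{448}\right) 0 \left(- \frac{1}{8747}\right)\right) - 492 = \left(- \frac{4499}{602} + 0 \left(- \frac{1}{8747}\right)\right) - 492 = \left(- \frac{4499}{602} + 0\right) - 492 = - \frac{4499}{602} - 492 = - \frac{300683}{602}$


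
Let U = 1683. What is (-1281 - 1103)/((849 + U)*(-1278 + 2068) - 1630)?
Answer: -1192/999325 ≈ -0.0011928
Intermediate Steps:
(-1281 - 1103)/((849 + U)*(-1278 + 2068) - 1630) = (-1281 - 1103)/((849 + 1683)*(-1278 + 2068) - 1630) = -2384/(2532*790 - 1630) = -2384/(2000280 - 1630) = -2384/1998650 = -2384*1/1998650 = -1192/999325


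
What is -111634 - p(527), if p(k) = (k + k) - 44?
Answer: -112644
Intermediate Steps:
p(k) = -44 + 2*k (p(k) = 2*k - 44 = -44 + 2*k)
-111634 - p(527) = -111634 - (-44 + 2*527) = -111634 - (-44 + 1054) = -111634 - 1*1010 = -111634 - 1010 = -112644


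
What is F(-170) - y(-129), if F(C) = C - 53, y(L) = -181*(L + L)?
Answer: -46921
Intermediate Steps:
y(L) = -362*L
F(C) = -53 + C
F(-170) - y(-129) = (-53 - 170) - (-362)*(-129) = -223 - 1*46698 = -223 - 46698 = -46921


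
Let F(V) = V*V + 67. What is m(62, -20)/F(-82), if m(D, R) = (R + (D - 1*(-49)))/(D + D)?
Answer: 91/842084 ≈ 0.00010807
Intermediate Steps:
F(V) = 67 + V² (F(V) = V² + 67 = 67 + V²)
m(D, R) = (49 + D + R)/(2*D) (m(D, R) = (R + (D + 49))/((2*D)) = (R + (49 + D))*(1/(2*D)) = (49 + D + R)*(1/(2*D)) = (49 + D + R)/(2*D))
m(62, -20)/F(-82) = ((½)*(49 + 62 - 20)/62)/(67 + (-82)²) = ((½)*(1/62)*91)/(67 + 6724) = (91/124)/6791 = (91/124)*(1/6791) = 91/842084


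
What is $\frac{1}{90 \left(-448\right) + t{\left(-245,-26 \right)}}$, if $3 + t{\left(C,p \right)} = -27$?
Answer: $- \frac{1}{40350} \approx -2.4783 \cdot 10^{-5}$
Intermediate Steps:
$t{\left(C,p \right)} = -30$ ($t{\left(C,p \right)} = -3 - 27 = -30$)
$\frac{1}{90 \left(-448\right) + t{\left(-245,-26 \right)}} = \frac{1}{90 \left(-448\right) - 30} = \frac{1}{-40320 - 30} = \frac{1}{-40350} = - \frac{1}{40350}$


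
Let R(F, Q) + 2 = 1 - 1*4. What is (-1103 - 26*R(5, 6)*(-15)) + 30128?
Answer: 27075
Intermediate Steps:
R(F, Q) = -5 (R(F, Q) = -2 + (1 - 1*4) = -2 + (1 - 4) = -2 - 3 = -5)
(-1103 - 26*R(5, 6)*(-15)) + 30128 = (-1103 - 26*(-5)*(-15)) + 30128 = (-1103 + 130*(-15)) + 30128 = (-1103 - 1950) + 30128 = -3053 + 30128 = 27075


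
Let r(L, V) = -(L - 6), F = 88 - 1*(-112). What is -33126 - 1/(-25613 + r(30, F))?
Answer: -849251261/25637 ≈ -33126.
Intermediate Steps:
F = 200 (F = 88 + 112 = 200)
r(L, V) = 6 - L (r(L, V) = -(-6 + L) = 6 - L)
-33126 - 1/(-25613 + r(30, F)) = -33126 - 1/(-25613 + (6 - 1*30)) = -33126 - 1/(-25613 + (6 - 30)) = -33126 - 1/(-25613 - 24) = -33126 - 1/(-25637) = -33126 - 1*(-1/25637) = -33126 + 1/25637 = -849251261/25637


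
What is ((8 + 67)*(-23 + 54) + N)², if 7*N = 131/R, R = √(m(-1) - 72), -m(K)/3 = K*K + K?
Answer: 19071027839/3528 - 101525*I*√2/14 ≈ 5.4056e+6 - 10256.0*I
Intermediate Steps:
m(K) = -3*K - 3*K² (m(K) = -3*(K*K + K) = -3*(K² + K) = -3*(K + K²) = -3*K - 3*K²)
R = 6*I*√2 (R = √(-3*(-1)*(1 - 1) - 72) = √(-3*(-1)*0 - 72) = √(0 - 72) = √(-72) = 6*I*√2 ≈ 8.4853*I)
N = -131*I*√2/84 (N = (131/((6*I*√2)))/7 = (131*(-I*√2/12))/7 = (-131*I*√2/12)/7 = -131*I*√2/84 ≈ -2.2055*I)
((8 + 67)*(-23 + 54) + N)² = ((8 + 67)*(-23 + 54) - 131*I*√2/84)² = (75*31 - 131*I*√2/84)² = (2325 - 131*I*√2/84)²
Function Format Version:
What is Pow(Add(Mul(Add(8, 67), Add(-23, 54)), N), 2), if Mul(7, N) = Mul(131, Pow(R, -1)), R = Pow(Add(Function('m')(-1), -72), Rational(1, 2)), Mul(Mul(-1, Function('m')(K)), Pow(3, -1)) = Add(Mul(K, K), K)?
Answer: Add(Rational(19071027839, 3528), Mul(Rational(-101525, 14), I, Pow(2, Rational(1, 2)))) ≈ Add(5.4056e+6, Mul(-10256., I))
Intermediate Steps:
Function('m')(K) = Add(Mul(-3, K), Mul(-3, Pow(K, 2))) (Function('m')(K) = Mul(-3, Add(Mul(K, K), K)) = Mul(-3, Add(Pow(K, 2), K)) = Mul(-3, Add(K, Pow(K, 2))) = Add(Mul(-3, K), Mul(-3, Pow(K, 2))))
R = Mul(6, I, Pow(2, Rational(1, 2))) (R = Pow(Add(Mul(-3, -1, Add(1, -1)), -72), Rational(1, 2)) = Pow(Add(Mul(-3, -1, 0), -72), Rational(1, 2)) = Pow(Add(0, -72), Rational(1, 2)) = Pow(-72, Rational(1, 2)) = Mul(6, I, Pow(2, Rational(1, 2))) ≈ Mul(8.4853, I))
N = Mul(Rational(-131, 84), I, Pow(2, Rational(1, 2))) (N = Mul(Rational(1, 7), Mul(131, Pow(Mul(6, I, Pow(2, Rational(1, 2))), -1))) = Mul(Rational(1, 7), Mul(131, Mul(Rational(-1, 12), I, Pow(2, Rational(1, 2))))) = Mul(Rational(1, 7), Mul(Rational(-131, 12), I, Pow(2, Rational(1, 2)))) = Mul(Rational(-131, 84), I, Pow(2, Rational(1, 2))) ≈ Mul(-2.2055, I))
Pow(Add(Mul(Add(8, 67), Add(-23, 54)), N), 2) = Pow(Add(Mul(Add(8, 67), Add(-23, 54)), Mul(Rational(-131, 84), I, Pow(2, Rational(1, 2)))), 2) = Pow(Add(Mul(75, 31), Mul(Rational(-131, 84), I, Pow(2, Rational(1, 2)))), 2) = Pow(Add(2325, Mul(Rational(-131, 84), I, Pow(2, Rational(1, 2)))), 2)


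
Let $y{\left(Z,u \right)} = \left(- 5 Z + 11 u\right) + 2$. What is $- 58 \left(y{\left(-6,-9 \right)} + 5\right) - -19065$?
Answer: $22661$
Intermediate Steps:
$y{\left(Z,u \right)} = 2 - 5 Z + 11 u$
$- 58 \left(y{\left(-6,-9 \right)} + 5\right) - -19065 = - 58 \left(\left(2 - -30 + 11 \left(-9\right)\right) + 5\right) - -19065 = - 58 \left(\left(2 + 30 - 99\right) + 5\right) + 19065 = - 58 \left(-67 + 5\right) + 19065 = \left(-58\right) \left(-62\right) + 19065 = 3596 + 19065 = 22661$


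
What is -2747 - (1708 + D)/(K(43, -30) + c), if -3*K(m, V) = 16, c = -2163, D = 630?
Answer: -17862221/6505 ≈ -2745.9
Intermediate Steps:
K(m, V) = -16/3 (K(m, V) = -⅓*16 = -16/3)
-2747 - (1708 + D)/(K(43, -30) + c) = -2747 - (1708 + 630)/(-16/3 - 2163) = -2747 - 2338/(-6505/3) = -2747 - 2338*(-3)/6505 = -2747 - 1*(-7014/6505) = -2747 + 7014/6505 = -17862221/6505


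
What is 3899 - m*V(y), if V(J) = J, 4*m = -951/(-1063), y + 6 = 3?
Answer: 16581401/4252 ≈ 3899.7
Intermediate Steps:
y = -3 (y = -6 + 3 = -3)
m = 951/4252 (m = (-951/(-1063))/4 = (-951*(-1/1063))/4 = (¼)*(951/1063) = 951/4252 ≈ 0.22366)
3899 - m*V(y) = 3899 - 951*(-3)/4252 = 3899 - 1*(-2853/4252) = 3899 + 2853/4252 = 16581401/4252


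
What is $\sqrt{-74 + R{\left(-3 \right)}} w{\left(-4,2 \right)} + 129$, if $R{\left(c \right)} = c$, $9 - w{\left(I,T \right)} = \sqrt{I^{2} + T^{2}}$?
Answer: $129 + i \sqrt{77} \left(9 - 2 \sqrt{5}\right) \approx 129.0 + 39.732 i$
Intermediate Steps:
$w{\left(I,T \right)} = 9 - \sqrt{I^{2} + T^{2}}$
$\sqrt{-74 + R{\left(-3 \right)}} w{\left(-4,2 \right)} + 129 = \sqrt{-74 - 3} \left(9 - \sqrt{\left(-4\right)^{2} + 2^{2}}\right) + 129 = \sqrt{-77} \left(9 - \sqrt{16 + 4}\right) + 129 = i \sqrt{77} \left(9 - \sqrt{20}\right) + 129 = i \sqrt{77} \left(9 - 2 \sqrt{5}\right) + 129 = 129 + i \sqrt{77} \left(9 - 2 \sqrt{5}\right)$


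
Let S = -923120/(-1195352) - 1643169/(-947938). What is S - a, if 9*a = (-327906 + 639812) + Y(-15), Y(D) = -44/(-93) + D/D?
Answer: -4108308866046236543/118552636494414 ≈ -34654.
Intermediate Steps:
Y(D) = 137/93 (Y(D) = -44*(-1/93) + 1 = 44/93 + 1 = 137/93)
S = 354903234631/141639948022 (S = -923120*(-1/1195352) - 1643169*(-1/947938) = 115390/149419 + 1643169/947938 = 354903234631/141639948022 ≈ 2.5057)
a = 29007395/837 (a = ((-327906 + 639812) + 137/93)/9 = (311906 + 137/93)/9 = (1/9)*(29007395/93) = 29007395/837 ≈ 34656.)
S - a = 354903234631/141639948022 - 1*29007395/837 = 354903234631/141639948022 - 29007395/837 = -4108308866046236543/118552636494414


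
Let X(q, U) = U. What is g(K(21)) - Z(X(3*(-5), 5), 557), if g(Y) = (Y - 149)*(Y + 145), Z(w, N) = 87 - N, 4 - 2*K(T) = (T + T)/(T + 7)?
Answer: -338215/16 ≈ -21138.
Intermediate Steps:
K(T) = 2 - T/(7 + T) (K(T) = 2 - (T + T)/(2*(T + 7)) = 2 - 2*T/(2*(7 + T)) = 2 - T/(7 + T))
g(Y) = (-149 + Y)*(145 + Y)
g(K(21)) - Z(X(3*(-5), 5), 557) = (-21605 + ((14 + 21)/(7 + 21))² - 4*(14 + 21)/(7 + 21)) - (87 - 1*557) = (-21605 + (35/28)² - 4*35/28) - (87 - 557) = (-21605 + ((1/28)*35)² - 35/7) - 1*(-470) = (-21605 + (5/4)² - 4*5/4) + 470 = (-21605 + 25/16 - 5) + 470 = -345735/16 + 470 = -338215/16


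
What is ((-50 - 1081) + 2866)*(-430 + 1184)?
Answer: 1308190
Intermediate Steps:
((-50 - 1081) + 2866)*(-430 + 1184) = (-1131 + 2866)*754 = 1735*754 = 1308190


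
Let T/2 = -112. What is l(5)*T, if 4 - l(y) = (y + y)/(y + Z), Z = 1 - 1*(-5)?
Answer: -7616/11 ≈ -692.36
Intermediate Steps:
T = -224 (T = 2*(-112) = -224)
Z = 6 (Z = 1 + 5 = 6)
l(y) = 4 - 2*y/(6 + y) (l(y) = 4 - (y + y)/(y + 6) = 4 - 2*y/(6 + y))
l(5)*T = (2*(12 + 5)/(6 + 5))*(-224) = (2*17/11)*(-224) = (2*(1/11)*17)*(-224) = (34/11)*(-224) = -7616/11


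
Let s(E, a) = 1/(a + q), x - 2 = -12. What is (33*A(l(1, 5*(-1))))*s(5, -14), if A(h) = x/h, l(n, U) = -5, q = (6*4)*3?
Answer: 33/29 ≈ 1.1379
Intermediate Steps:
q = 72 (q = 24*3 = 72)
x = -10 (x = 2 - 12 = -10)
s(E, a) = 1/(72 + a) (s(E, a) = 1/(a + 72) = 1/(72 + a))
A(h) = -10/h
(33*A(l(1, 5*(-1))))*s(5, -14) = (33*(-10/(-5)))/(72 - 14) = (33*(-10*(-1/5)))/58 = (33*2)*(1/58) = 66*(1/58) = 33/29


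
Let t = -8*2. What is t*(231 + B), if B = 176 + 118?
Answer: -8400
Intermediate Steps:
t = -16
B = 294
t*(231 + B) = -16*(231 + 294) = -16*525 = -8400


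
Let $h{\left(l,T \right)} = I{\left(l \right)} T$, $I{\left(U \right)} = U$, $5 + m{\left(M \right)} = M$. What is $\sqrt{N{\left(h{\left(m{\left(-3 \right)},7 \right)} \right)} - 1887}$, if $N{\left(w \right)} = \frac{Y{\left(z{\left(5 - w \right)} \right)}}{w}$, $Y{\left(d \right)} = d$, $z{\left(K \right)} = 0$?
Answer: $i \sqrt{1887} \approx 43.44 i$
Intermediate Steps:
$m{\left(M \right)} = -5 + M$
$h{\left(l,T \right)} = T l$ ($h{\left(l,T \right)} = l T = T l$)
$N{\left(w \right)} = 0$ ($N{\left(w \right)} = \frac{0}{w} = 0$)
$\sqrt{N{\left(h{\left(m{\left(-3 \right)},7 \right)} \right)} - 1887} = \sqrt{0 - 1887} = \sqrt{-1887} = i \sqrt{1887}$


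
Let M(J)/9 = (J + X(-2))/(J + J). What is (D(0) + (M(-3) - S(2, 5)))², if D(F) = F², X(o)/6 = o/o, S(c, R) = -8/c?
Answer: ¼ ≈ 0.25000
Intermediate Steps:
X(o) = 6 (X(o) = 6*(o/o) = 6*1 = 6)
M(J) = 9*(6 + J)/(2*J) (M(J) = 9*((J + 6)/(J + J)) = 9*((6 + J)/((2*J))) = 9*((6 + J)*(1/(2*J))) = 9*((6 + J)/(2*J)) = 9*(6 + J)/(2*J))
(D(0) + (M(-3) - S(2, 5)))² = (0² + ((9/2 + 27/(-3)) - (-8)/2))² = (0 + ((9/2 + 27*(-⅓)) - (-8)/2))² = (0 + ((9/2 - 9) - 1*(-4)))² = (0 + (-9/2 + 4))² = (0 - ½)² = (-½)² = ¼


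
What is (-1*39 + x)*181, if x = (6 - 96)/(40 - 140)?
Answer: -68961/10 ≈ -6896.1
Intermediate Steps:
x = 9/10 (x = -90/(-100) = -90*(-1/100) = 9/10 ≈ 0.90000)
(-1*39 + x)*181 = (-1*39 + 9/10)*181 = (-39 + 9/10)*181 = -381/10*181 = -68961/10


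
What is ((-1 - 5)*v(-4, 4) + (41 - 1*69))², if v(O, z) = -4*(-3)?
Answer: 10000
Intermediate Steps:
v(O, z) = 12
((-1 - 5)*v(-4, 4) + (41 - 1*69))² = ((-1 - 5)*12 + (41 - 1*69))² = (-6*12 + (41 - 69))² = (-72 - 28)² = (-100)² = 10000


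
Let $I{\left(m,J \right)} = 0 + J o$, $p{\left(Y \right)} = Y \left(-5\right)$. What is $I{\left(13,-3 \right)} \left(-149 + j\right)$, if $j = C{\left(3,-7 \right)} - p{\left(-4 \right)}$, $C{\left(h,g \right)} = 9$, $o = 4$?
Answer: $1920$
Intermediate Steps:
$p{\left(Y \right)} = - 5 Y$
$I{\left(m,J \right)} = 4 J$ ($I{\left(m,J \right)} = 0 + J 4 = 0 + 4 J = 4 J$)
$j = -11$ ($j = 9 - \left(-5\right) \left(-4\right) = 9 - 20 = -11$)
$I{\left(13,-3 \right)} \left(-149 + j\right) = 4 \left(-3\right) \left(-149 - 11\right) = \left(-12\right) \left(-160\right) = 1920$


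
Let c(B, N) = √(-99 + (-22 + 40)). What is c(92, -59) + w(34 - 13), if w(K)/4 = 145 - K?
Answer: 496 + 9*I ≈ 496.0 + 9.0*I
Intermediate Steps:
w(K) = 580 - 4*K (w(K) = 4*(145 - K) = 580 - 4*K)
c(B, N) = 9*I (c(B, N) = √(-99 + 18) = √(-81) = 9*I)
c(92, -59) + w(34 - 13) = 9*I + (580 - 4*(34 - 13)) = 9*I + (580 - 4*21) = 9*I + (580 - 84) = 9*I + 496 = 496 + 9*I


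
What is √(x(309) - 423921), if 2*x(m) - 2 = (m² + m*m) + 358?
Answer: 2*I*√82065 ≈ 572.94*I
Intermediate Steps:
x(m) = 180 + m² (x(m) = 1 + ((m² + m*m) + 358)/2 = 1 + ((m² + m²) + 358)/2 = 1 + (2*m² + 358)/2 = 1 + (358 + 2*m²)/2 = 1 + (179 + m²) = 180 + m²)
√(x(309) - 423921) = √((180 + 309²) - 423921) = √((180 + 95481) - 423921) = √(95661 - 423921) = √(-328260) = 2*I*√82065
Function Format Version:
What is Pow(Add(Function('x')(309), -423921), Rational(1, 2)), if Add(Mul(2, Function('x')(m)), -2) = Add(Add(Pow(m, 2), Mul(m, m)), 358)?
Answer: Mul(2, I, Pow(82065, Rational(1, 2))) ≈ Mul(572.94, I)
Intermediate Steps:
Function('x')(m) = Add(180, Pow(m, 2)) (Function('x')(m) = Add(1, Mul(Rational(1, 2), Add(Add(Pow(m, 2), Mul(m, m)), 358))) = Add(1, Mul(Rational(1, 2), Add(Add(Pow(m, 2), Pow(m, 2)), 358))) = Add(1, Mul(Rational(1, 2), Add(Mul(2, Pow(m, 2)), 358))) = Add(1, Mul(Rational(1, 2), Add(358, Mul(2, Pow(m, 2))))) = Add(1, Add(179, Pow(m, 2))) = Add(180, Pow(m, 2)))
Pow(Add(Function('x')(309), -423921), Rational(1, 2)) = Pow(Add(Add(180, Pow(309, 2)), -423921), Rational(1, 2)) = Pow(Add(Add(180, 95481), -423921), Rational(1, 2)) = Pow(Add(95661, -423921), Rational(1, 2)) = Pow(-328260, Rational(1, 2)) = Mul(2, I, Pow(82065, Rational(1, 2)))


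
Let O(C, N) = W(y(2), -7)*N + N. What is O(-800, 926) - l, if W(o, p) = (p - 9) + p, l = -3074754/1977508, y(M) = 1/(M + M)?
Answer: -20141359111/988754 ≈ -20370.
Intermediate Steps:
y(M) = 1/(2*M)
l = -1537377/988754 (l = -3074754*1/1977508 = -1537377/988754 ≈ -1.5549)
W(o, p) = -9 + 2*p (W(o, p) = (-9 + p) + p = -9 + 2*p)
O(C, N) = -22*N (O(C, N) = (-9 + 2*(-7))*N + N = (-9 - 14)*N + N = -23*N + N = -22*N)
O(-800, 926) - l = -22*926 - 1*(-1537377/988754) = -20372 + 1537377/988754 = -20141359111/988754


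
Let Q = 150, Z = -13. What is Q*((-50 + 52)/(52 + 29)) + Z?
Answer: -251/27 ≈ -9.2963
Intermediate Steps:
Q*((-50 + 52)/(52 + 29)) + Z = 150*((-50 + 52)/(52 + 29)) - 13 = 150*(2/81) - 13 = 100/27 - 13 = -251/27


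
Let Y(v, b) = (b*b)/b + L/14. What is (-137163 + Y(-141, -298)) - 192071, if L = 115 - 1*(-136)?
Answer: -4613197/14 ≈ -3.2951e+5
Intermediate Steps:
L = 251 (L = 115 + 136 = 251)
Y(v, b) = 251/14 + b (Y(v, b) = (b*b)/b + 251/14 = b**2/b + 251*(1/14) = b + 251/14 = 251/14 + b)
(-137163 + Y(-141, -298)) - 192071 = (-137163 + (251/14 - 298)) - 192071 = (-137163 - 3921/14) - 192071 = -1924203/14 - 192071 = -4613197/14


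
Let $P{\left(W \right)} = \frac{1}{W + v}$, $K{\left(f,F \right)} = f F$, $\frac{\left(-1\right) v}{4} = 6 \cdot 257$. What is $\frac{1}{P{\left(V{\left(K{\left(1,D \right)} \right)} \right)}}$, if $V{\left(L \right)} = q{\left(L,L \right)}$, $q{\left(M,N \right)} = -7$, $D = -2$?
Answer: $-6175$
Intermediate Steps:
$v = -6168$ ($v = - 4 \cdot 6 \cdot 257 = \left(-4\right) 1542 = -6168$)
$K{\left(f,F \right)} = F f$
$V{\left(L \right)} = -7$
$P{\left(W \right)} = \frac{1}{-6168 + W}$ ($P{\left(W \right)} = \frac{1}{W - 6168} = \frac{1}{-6168 + W}$)
$\frac{1}{P{\left(V{\left(K{\left(1,D \right)} \right)} \right)}} = \frac{1}{\frac{1}{-6168 - 7}} = \frac{1}{\frac{1}{-6175}} = \frac{1}{- \frac{1}{6175}} = -6175$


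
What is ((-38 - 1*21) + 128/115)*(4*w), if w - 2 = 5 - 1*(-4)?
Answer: -292908/115 ≈ -2547.0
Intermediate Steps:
w = 11 (w = 2 + (5 - 1*(-4)) = 2 + (5 + 4) = 2 + 9 = 11)
((-38 - 1*21) + 128/115)*(4*w) = ((-38 - 1*21) + 128/115)*(4*11) = ((-38 - 21) + 128*(1/115))*44 = (-59 + 128/115)*44 = -6657/115*44 = -292908/115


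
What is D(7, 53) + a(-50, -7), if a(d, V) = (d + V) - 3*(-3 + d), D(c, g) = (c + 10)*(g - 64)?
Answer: -85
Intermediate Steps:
D(c, g) = (-64 + g)*(10 + c) (D(c, g) = (10 + c)*(-64 + g) = (-64 + g)*(10 + c))
a(d, V) = 9 + V - 2*d (a(d, V) = (V + d) + (9 - 3*d) = 9 + V - 2*d)
D(7, 53) + a(-50, -7) = (-640 - 64*7 + 10*53 + 7*53) + (9 - 7 - 2*(-50)) = (-640 - 448 + 530 + 371) + (9 - 7 + 100) = -187 + 102 = -85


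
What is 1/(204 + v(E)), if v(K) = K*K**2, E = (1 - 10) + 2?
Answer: -1/139 ≈ -0.0071942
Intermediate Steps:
E = -7 (E = -9 + 2 = -7)
v(K) = K**3
1/(204 + v(E)) = 1/(204 + (-7)**3) = 1/(204 - 343) = 1/(-139) = -1/139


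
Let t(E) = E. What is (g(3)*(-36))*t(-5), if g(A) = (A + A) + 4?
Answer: 1800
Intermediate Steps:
g(A) = 4 + 2*A (g(A) = 2*A + 4 = 4 + 2*A)
(g(3)*(-36))*t(-5) = ((4 + 2*3)*(-36))*(-5) = ((4 + 6)*(-36))*(-5) = (10*(-36))*(-5) = -360*(-5) = 1800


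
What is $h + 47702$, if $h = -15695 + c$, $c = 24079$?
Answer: $56086$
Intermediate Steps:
$h = 8384$ ($h = -15695 + 24079 = 8384$)
$h + 47702 = 8384 + 47702 = 56086$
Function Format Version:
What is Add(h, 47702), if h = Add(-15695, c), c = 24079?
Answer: 56086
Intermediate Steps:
h = 8384 (h = Add(-15695, 24079) = 8384)
Add(h, 47702) = Add(8384, 47702) = 56086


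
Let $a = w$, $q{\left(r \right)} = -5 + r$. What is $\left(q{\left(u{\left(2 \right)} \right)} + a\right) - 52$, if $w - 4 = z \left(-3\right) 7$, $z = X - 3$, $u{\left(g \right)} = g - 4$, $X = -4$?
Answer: $92$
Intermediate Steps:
$u{\left(g \right)} = -4 + g$ ($u{\left(g \right)} = g - 4 = -4 + g$)
$z = -7$ ($z = -4 - 3 = -7$)
$w = 151$ ($w = 4 + \left(-7\right) \left(-3\right) 7 = 4 + 21 \cdot 7 = 4 + 147 = 151$)
$a = 151$
$\left(q{\left(u{\left(2 \right)} \right)} + a\right) - 52 = \left(\left(-5 + \left(-4 + 2\right)\right) + 151\right) - 52 = \left(\left(-5 - 2\right) + 151\right) - 52 = \left(-7 + 151\right) - 52 = 144 - 52 = 92$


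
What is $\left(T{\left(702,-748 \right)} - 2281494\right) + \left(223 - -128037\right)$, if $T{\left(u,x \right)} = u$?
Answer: $-2152532$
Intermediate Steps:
$\left(T{\left(702,-748 \right)} - 2281494\right) + \left(223 - -128037\right) = \left(702 - 2281494\right) + \left(223 - -128037\right) = -2280792 + \left(223 + 128037\right) = -2280792 + 128260 = -2152532$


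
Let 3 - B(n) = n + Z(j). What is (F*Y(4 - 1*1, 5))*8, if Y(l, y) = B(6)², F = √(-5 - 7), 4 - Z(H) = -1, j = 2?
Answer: 1024*I*√3 ≈ 1773.6*I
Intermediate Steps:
Z(H) = 5 (Z(H) = 4 - 1*(-1) = 4 + 1 = 5)
F = 2*I*√3 (F = √(-12) = 2*I*√3 ≈ 3.4641*I)
B(n) = -2 - n (B(n) = 3 - (n + 5) = 3 - (5 + n) = 3 + (-5 - n) = -2 - n)
Y(l, y) = 64 (Y(l, y) = (-2 - 1*6)² = (-2 - 6)² = (-8)² = 64)
(F*Y(4 - 1*1, 5))*8 = ((2*I*√3)*64)*8 = (128*I*√3)*8 = 1024*I*√3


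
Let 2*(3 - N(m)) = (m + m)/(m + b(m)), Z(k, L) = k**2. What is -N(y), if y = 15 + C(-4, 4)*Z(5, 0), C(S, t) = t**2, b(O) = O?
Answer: -5/2 ≈ -2.5000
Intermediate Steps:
y = 415 (y = 15 + 4**2*5**2 = 15 + 16*25 = 15 + 400 = 415)
N(m) = 5/2 (N(m) = 3 - (m + m)/(2*(m + m)) = 3 - 2*m/(2*(2*m)) = 3 - 2*m*1/(2*m)/2 = 3 - 1/2*1 = 3 - 1/2 = 5/2)
-N(y) = -1*5/2 = -5/2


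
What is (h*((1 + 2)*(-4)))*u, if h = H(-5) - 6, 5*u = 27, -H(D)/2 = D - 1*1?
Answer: -1944/5 ≈ -388.80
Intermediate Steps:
H(D) = 2 - 2*D (H(D) = -2*(D - 1*1) = -2*(D - 1) = -2*(-1 + D) = 2 - 2*D)
u = 27/5 (u = (⅕)*27 = 27/5 ≈ 5.4000)
h = 6 (h = (2 - 2*(-5)) - 6 = (2 + 10) - 6 = 12 - 6 = 6)
(h*((1 + 2)*(-4)))*u = (6*((1 + 2)*(-4)))*(27/5) = (6*(3*(-4)))*(27/5) = (6*(-12))*(27/5) = -72*27/5 = -1944/5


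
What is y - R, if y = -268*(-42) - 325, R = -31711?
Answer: 42642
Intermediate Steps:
y = 10931 (y = 11256 - 325 = 10931)
y - R = 10931 - 1*(-31711) = 10931 + 31711 = 42642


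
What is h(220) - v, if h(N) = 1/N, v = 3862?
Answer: -849639/220 ≈ -3862.0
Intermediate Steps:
h(220) - v = 1/220 - 1*3862 = 1/220 - 3862 = -849639/220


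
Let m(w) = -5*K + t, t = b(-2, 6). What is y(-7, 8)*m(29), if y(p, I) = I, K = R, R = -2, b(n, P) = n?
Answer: 64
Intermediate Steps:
K = -2
t = -2
m(w) = 8 (m(w) = -5*(-2) - 2 = 10 - 2 = 8)
y(-7, 8)*m(29) = 8*8 = 64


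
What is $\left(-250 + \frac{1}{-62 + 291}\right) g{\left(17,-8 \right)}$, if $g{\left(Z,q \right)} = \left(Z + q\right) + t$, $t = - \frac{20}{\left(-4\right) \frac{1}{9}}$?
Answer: $- \frac{3091446}{229} \approx -13500.0$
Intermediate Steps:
$t = 45$ ($t = - \frac{20}{\left(-4\right) \frac{1}{9}} = - \frac{20}{- \frac{4}{9}} = \left(-20\right) \left(- \frac{9}{4}\right) = 45$)
$g{\left(Z,q \right)} = 45 + Z + q$ ($g{\left(Z,q \right)} = \left(Z + q\right) + 45 = 45 + Z + q$)
$\left(-250 + \frac{1}{-62 + 291}\right) g{\left(17,-8 \right)} = \left(-250 + \frac{1}{-62 + 291}\right) \left(45 + 17 - 8\right) = \left(-250 + \frac{1}{229}\right) 54 = \left(- \frac{57249}{229}\right) 54 = - \frac{3091446}{229}$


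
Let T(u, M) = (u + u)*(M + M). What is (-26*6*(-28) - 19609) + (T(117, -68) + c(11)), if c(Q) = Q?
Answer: -47054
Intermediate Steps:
T(u, M) = 4*M*u (T(u, M) = (2*u)*(2*M) = 4*M*u)
(-26*6*(-28) - 19609) + (T(117, -68) + c(11)) = (-26*6*(-28) - 19609) + (4*(-68)*117 + 11) = (-156*(-28) - 19609) + (-31824 + 11) = (4368 - 19609) - 31813 = -15241 - 31813 = -47054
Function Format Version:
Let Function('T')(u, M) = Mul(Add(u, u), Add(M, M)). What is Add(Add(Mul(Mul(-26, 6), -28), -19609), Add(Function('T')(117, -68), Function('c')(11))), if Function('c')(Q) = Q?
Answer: -47054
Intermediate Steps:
Function('T')(u, M) = Mul(4, M, u) (Function('T')(u, M) = Mul(Mul(2, u), Mul(2, M)) = Mul(4, M, u))
Add(Add(Mul(Mul(-26, 6), -28), -19609), Add(Function('T')(117, -68), Function('c')(11))) = Add(Add(Mul(Mul(-26, 6), -28), -19609), Add(Mul(4, -68, 117), 11)) = Add(Add(Mul(-156, -28), -19609), Add(-31824, 11)) = Add(Add(4368, -19609), -31813) = Add(-15241, -31813) = -47054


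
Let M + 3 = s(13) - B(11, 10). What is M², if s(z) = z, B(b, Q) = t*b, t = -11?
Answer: 17161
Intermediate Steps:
B(b, Q) = -11*b
M = 131 (M = -3 + (13 - (-11)*11) = -3 + (13 - 1*(-121)) = -3 + (13 + 121) = -3 + 134 = 131)
M² = 131² = 17161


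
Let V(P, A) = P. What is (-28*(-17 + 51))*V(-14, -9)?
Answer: 13328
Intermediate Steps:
(-28*(-17 + 51))*V(-14, -9) = -28*(-17 + 51)*(-14) = -28*34*(-14) = -952*(-14) = 13328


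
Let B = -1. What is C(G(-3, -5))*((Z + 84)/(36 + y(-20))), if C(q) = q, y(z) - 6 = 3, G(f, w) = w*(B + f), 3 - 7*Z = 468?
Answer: 164/21 ≈ 7.8095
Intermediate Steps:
Z = -465/7 (Z = 3/7 - ⅐*468 = 3/7 - 468/7 = -465/7 ≈ -66.429)
G(f, w) = w*(-1 + f)
y(z) = 9 (y(z) = 6 + 3 = 9)
C(G(-3, -5))*((Z + 84)/(36 + y(-20))) = (-5*(-1 - 3))*((-465/7 + 84)/(36 + 9)) = (-5*(-4))*((123/7)/45) = 20*((123/7)*(1/45)) = 20*(41/105) = 164/21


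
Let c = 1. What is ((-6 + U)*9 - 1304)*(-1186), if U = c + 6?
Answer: 1535870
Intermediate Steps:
U = 7 (U = 1 + 6 = 7)
((-6 + U)*9 - 1304)*(-1186) = ((-6 + 7)*9 - 1304)*(-1186) = (1*9 - 1304)*(-1186) = (9 - 1304)*(-1186) = -1295*(-1186) = 1535870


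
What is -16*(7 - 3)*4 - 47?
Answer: -303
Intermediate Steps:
-16*(7 - 3)*4 - 47 = -64*4 - 47 = -16*16 - 47 = -256 - 47 = -303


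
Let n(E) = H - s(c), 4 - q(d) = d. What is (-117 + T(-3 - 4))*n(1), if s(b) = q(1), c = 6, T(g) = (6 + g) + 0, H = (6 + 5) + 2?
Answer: -1180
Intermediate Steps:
H = 13 (H = 11 + 2 = 13)
q(d) = 4 - d
T(g) = 6 + g
s(b) = 3 (s(b) = 4 - 1*1 = 4 - 1 = 3)
n(E) = 10 (n(E) = 13 - 1*3 = 13 - 3 = 10)
(-117 + T(-3 - 4))*n(1) = (-117 + (6 + (-3 - 4)))*10 = (-117 + (6 - 7))*10 = (-117 - 1)*10 = -118*10 = -1180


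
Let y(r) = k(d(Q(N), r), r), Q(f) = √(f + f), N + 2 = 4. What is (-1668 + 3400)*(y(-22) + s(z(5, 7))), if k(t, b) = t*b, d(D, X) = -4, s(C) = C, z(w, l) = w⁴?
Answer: 1234916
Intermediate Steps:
N = 2 (N = -2 + 4 = 2)
Q(f) = √2*√f (Q(f) = √(2*f) = √2*√f)
k(t, b) = b*t
y(r) = -4*r (y(r) = r*(-4) = -4*r)
(-1668 + 3400)*(y(-22) + s(z(5, 7))) = (-1668 + 3400)*(-4*(-22) + 5⁴) = 1732*(88 + 625) = 1732*713 = 1234916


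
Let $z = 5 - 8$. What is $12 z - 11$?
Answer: $-47$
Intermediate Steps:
$z = -3$ ($z = 5 - 8 = -3$)
$12 z - 11 = 12 \left(-3\right) - 11 = -36 - 11 = -47$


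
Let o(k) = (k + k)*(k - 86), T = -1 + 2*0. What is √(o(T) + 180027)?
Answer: √180201 ≈ 424.50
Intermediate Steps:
T = -1 (T = -1 + 0 = -1)
o(k) = 2*k*(-86 + k) (o(k) = (2*k)*(-86 + k) = 2*k*(-86 + k))
√(o(T) + 180027) = √(2*(-1)*(-86 - 1) + 180027) = √(2*(-1)*(-87) + 180027) = √(174 + 180027) = √180201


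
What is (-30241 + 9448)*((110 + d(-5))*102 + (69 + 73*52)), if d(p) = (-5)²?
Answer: -366684555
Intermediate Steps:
d(p) = 25
(-30241 + 9448)*((110 + d(-5))*102 + (69 + 73*52)) = (-30241 + 9448)*((110 + 25)*102 + (69 + 73*52)) = -20793*(135*102 + (69 + 3796)) = -20793*(13770 + 3865) = -20793*17635 = -366684555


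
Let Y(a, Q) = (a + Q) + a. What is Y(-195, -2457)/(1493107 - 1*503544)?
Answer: -2847/989563 ≈ -0.0028770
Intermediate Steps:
Y(a, Q) = Q + 2*a (Y(a, Q) = (Q + a) + a = Q + 2*a)
Y(-195, -2457)/(1493107 - 1*503544) = (-2457 + 2*(-195))/(1493107 - 1*503544) = (-2457 - 390)/(1493107 - 503544) = -2847/989563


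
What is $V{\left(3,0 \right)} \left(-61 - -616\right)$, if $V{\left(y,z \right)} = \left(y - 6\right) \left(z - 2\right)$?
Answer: $3330$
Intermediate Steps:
$V{\left(y,z \right)} = \left(-6 + y\right) \left(-2 + z\right)$
$V{\left(3,0 \right)} \left(-61 - -616\right) = \left(12 - 0 - 6 + 3 \cdot 0\right) \left(-61 - -616\right) = \left(12 + 0 - 6 + 0\right) \left(-61 + 616\right) = 6 \cdot 555 = 3330$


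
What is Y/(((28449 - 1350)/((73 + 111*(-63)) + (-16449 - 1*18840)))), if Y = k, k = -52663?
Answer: 2222852567/27099 ≈ 82027.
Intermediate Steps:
Y = -52663
Y/(((28449 - 1350)/((73 + 111*(-63)) + (-16449 - 1*18840)))) = -52663*((73 + 111*(-63)) + (-16449 - 1*18840))/(28449 - 1350) = -52663/(27099/((73 - 6993) + (-16449 - 18840))) = -52663/(27099/(-6920 - 35289)) = -52663/(27099/(-42209)) = -52663/(27099*(-1/42209)) = -52663/(-27099/42209) = -52663*(-42209/27099) = 2222852567/27099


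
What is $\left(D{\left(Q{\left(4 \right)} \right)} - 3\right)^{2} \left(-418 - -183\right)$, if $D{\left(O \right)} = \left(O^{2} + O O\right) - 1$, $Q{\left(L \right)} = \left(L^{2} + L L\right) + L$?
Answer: $-1573969840$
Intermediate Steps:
$Q{\left(L \right)} = L + 2 L^{2}$ ($Q{\left(L \right)} = \left(L^{2} + L^{2}\right) + L = 2 L^{2} + L = L + 2 L^{2}$)
$D{\left(O \right)} = -1 + 2 O^{2}$ ($D{\left(O \right)} = \left(O^{2} + O^{2}\right) - 1 = 2 O^{2} - 1 = -1 + 2 O^{2}$)
$\left(D{\left(Q{\left(4 \right)} \right)} - 3\right)^{2} \left(-418 - -183\right) = \left(\left(-1 + 2 \left(4 \left(1 + 2 \cdot 4\right)\right)^{2}\right) - 3\right)^{2} \left(-418 - -183\right) = \left(\left(-1 + 2 \left(4 \left(1 + 8\right)\right)^{2}\right) - 3\right)^{2} \left(-418 + 183\right) = \left(\left(-1 + 2 \left(4 \cdot 9\right)^{2}\right) - 3\right)^{2} \left(-235\right) = \left(\left(-1 + 2 \cdot 36^{2}\right) - 3\right)^{2} \left(-235\right) = \left(\left(-1 + 2 \cdot 1296\right) - 3\right)^{2} \left(-235\right) = \left(\left(-1 + 2592\right) - 3\right)^{2} \left(-235\right) = \left(2591 - 3\right)^{2} \left(-235\right) = 2588^{2} \left(-235\right) = 6697744 \left(-235\right) = -1573969840$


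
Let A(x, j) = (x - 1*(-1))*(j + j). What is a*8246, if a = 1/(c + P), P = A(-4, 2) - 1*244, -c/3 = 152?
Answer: -4123/356 ≈ -11.581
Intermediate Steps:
A(x, j) = 2*j*(1 + x) (A(x, j) = (x + 1)*(2*j) = (1 + x)*(2*j) = 2*j*(1 + x))
c = -456 (c = -3*152 = -456)
P = -256 (P = 2*2*(1 - 4) - 1*244 = 2*2*(-3) - 244 = -12 - 244 = -256)
a = -1/712 (a = 1/(-456 - 256) = 1/(-712) = -1/712 ≈ -0.0014045)
a*8246 = -1/712*8246 = -4123/356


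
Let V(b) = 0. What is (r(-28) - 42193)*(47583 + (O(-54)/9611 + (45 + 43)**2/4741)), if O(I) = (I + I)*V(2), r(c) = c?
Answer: -865909517917/431 ≈ -2.0091e+9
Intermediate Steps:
O(I) = 0 (O(I) = (I + I)*0 = (2*I)*0 = 0)
(r(-28) - 42193)*(47583 + (O(-54)/9611 + (45 + 43)**2/4741)) = (-28 - 42193)*(47583 + (0/9611 + (45 + 43)**2/4741)) = -42221*(47583 + (0*(1/9611) + 88**2*(1/4741))) = -42221*(47583 + (0 + 7744*(1/4741))) = -42221*(47583 + (0 + 704/431)) = -42221*(47583 + 704/431) = -42221*20508977/431 = -865909517917/431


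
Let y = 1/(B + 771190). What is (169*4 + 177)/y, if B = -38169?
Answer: 625266913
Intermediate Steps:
y = 1/733021 (y = 1/(-38169 + 771190) = 1/733021 ≈ 1.3642e-6)
(169*4 + 177)/y = (169*4 + 177)/(1/733021) = (676 + 177)*733021 = 853*733021 = 625266913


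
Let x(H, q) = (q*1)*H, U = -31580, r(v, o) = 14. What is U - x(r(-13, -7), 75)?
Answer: -32630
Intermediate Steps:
x(H, q) = H*q (x(H, q) = q*H = H*q)
U - x(r(-13, -7), 75) = -31580 - 14*75 = -31580 - 1*1050 = -31580 - 1050 = -32630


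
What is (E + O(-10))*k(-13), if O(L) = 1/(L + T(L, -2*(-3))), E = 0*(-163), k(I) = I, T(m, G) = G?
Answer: 13/4 ≈ 3.2500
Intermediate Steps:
E = 0
O(L) = 1/(6 + L) (O(L) = 1/(L - 2*(-3)) = 1/(L + 6) = 1/(6 + L))
(E + O(-10))*k(-13) = (0 + 1/(6 - 10))*(-13) = (0 + 1/(-4))*(-13) = (0 - 1/4)*(-13) = -1/4*(-13) = 13/4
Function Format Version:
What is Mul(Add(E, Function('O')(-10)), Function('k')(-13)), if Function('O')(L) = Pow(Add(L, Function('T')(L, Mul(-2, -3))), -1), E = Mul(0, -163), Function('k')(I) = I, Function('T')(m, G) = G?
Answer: Rational(13, 4) ≈ 3.2500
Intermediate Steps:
E = 0
Function('O')(L) = Pow(Add(6, L), -1) (Function('O')(L) = Pow(Add(L, Mul(-2, -3)), -1) = Pow(Add(L, 6), -1) = Pow(Add(6, L), -1))
Mul(Add(E, Function('O')(-10)), Function('k')(-13)) = Mul(Add(0, Pow(Add(6, -10), -1)), -13) = Mul(Add(0, Pow(-4, -1)), -13) = Mul(Add(0, Rational(-1, 4)), -13) = Mul(Rational(-1, 4), -13) = Rational(13, 4)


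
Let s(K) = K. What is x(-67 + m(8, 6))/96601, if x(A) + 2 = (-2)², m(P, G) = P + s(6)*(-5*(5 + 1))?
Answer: 2/96601 ≈ 2.0704e-5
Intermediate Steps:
m(P, G) = -180 + P (m(P, G) = P + 6*(-5*(5 + 1)) = P + 6*(-5*6) = P + 6*(-30) = P - 180 = -180 + P)
x(A) = 2 (x(A) = -2 + (-2)² = -2 + 4 = 2)
x(-67 + m(8, 6))/96601 = 2/96601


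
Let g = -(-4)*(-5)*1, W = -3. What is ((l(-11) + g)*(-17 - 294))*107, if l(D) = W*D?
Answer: -432601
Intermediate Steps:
g = -20 (g = -4*5*1 = -20*1 = -20)
l(D) = -3*D
((l(-11) + g)*(-17 - 294))*107 = ((-3*(-11) - 20)*(-17 - 294))*107 = ((33 - 20)*(-311))*107 = (13*(-311))*107 = -4043*107 = -432601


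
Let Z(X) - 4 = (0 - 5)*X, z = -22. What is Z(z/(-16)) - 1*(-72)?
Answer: 553/8 ≈ 69.125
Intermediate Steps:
Z(X) = 4 - 5*X (Z(X) = 4 + (0 - 5)*X = 4 - 5*X)
Z(z/(-16)) - 1*(-72) = (4 - (-110)/(-16)) - 1*(-72) = (4 - (-110)*(-1)/16) + 72 = (4 - 5*11/8) + 72 = (4 - 55/8) + 72 = -23/8 + 72 = 553/8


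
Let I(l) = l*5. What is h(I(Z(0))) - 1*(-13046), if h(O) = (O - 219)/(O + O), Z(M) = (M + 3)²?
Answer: 195661/15 ≈ 13044.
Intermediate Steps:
Z(M) = (3 + M)²
I(l) = 5*l
h(O) = (-219 + O)/(2*O) (h(O) = (-219 + O)/((2*O)) = (-219 + O)*(1/(2*O)) = (-219 + O)/(2*O))
h(I(Z(0))) - 1*(-13046) = (-219 + 5*(3 + 0)²)/(2*((5*(3 + 0)²))) - 1*(-13046) = (-219 + 5*3²)/(2*((5*3²))) + 13046 = (-219 + 5*9)/(2*((5*9))) + 13046 = (½)*(-219 + 45)/45 + 13046 = (½)*(1/45)*(-174) + 13046 = -29/15 + 13046 = 195661/15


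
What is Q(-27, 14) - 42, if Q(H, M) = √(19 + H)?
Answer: -42 + 2*I*√2 ≈ -42.0 + 2.8284*I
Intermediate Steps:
Q(-27, 14) - 42 = √(19 - 27) - 42 = √(-8) - 42 = 2*I*√2 - 42 = -42 + 2*I*√2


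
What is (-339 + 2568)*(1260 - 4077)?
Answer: -6279093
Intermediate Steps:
(-339 + 2568)*(1260 - 4077) = 2229*(-2817) = -6279093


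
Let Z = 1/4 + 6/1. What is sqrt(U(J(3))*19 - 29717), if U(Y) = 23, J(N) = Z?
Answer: 4*I*sqrt(1830) ≈ 171.11*I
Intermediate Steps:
Z = 25/4 (Z = 1*(1/4) + 6*1 = 1/4 + 6 = 25/4 ≈ 6.2500)
J(N) = 25/4
sqrt(U(J(3))*19 - 29717) = sqrt(23*19 - 29717) = sqrt(437 - 29717) = sqrt(-29280) = 4*I*sqrt(1830)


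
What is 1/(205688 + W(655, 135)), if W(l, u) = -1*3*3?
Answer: 1/205679 ≈ 4.8619e-6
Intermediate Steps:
W(l, u) = -9 (W(l, u) = -3*3 = -9)
1/(205688 + W(655, 135)) = 1/(205688 - 9) = 1/205679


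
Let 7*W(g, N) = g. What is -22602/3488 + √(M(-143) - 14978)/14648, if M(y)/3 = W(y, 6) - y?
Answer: -11301/1744 + I*√11186/12817 ≈ -6.4799 + 0.0082518*I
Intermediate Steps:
W(g, N) = g/7
M(y) = -18*y/7 (M(y) = 3*(y/7 - y) = 3*(-6*y/7) = -18*y/7)
-22602/3488 + √(M(-143) - 14978)/14648 = -22602/3488 + √(-18/7*(-143) - 14978)/14648 = -22602*1/3488 + √(2574/7 - 14978)*(1/14648) = -11301/1744 + √(-102272/7)*(1/14648) = -11301/1744 + (8*I*√11186/7)*(1/14648) = -11301/1744 + I*√11186/12817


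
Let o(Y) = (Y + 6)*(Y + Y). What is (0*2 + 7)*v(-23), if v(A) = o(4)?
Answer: 560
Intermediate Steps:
o(Y) = 2*Y*(6 + Y) (o(Y) = (6 + Y)*(2*Y) = 2*Y*(6 + Y))
v(A) = 80 (v(A) = 2*4*(6 + 4) = 2*4*10 = 80)
(0*2 + 7)*v(-23) = (0*2 + 7)*80 = (0 + 7)*80 = 7*80 = 560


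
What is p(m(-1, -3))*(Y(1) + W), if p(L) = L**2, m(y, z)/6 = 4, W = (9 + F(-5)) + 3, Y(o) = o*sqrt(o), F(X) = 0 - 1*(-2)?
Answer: 8640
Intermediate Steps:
F(X) = 2 (F(X) = 0 + 2 = 2)
Y(o) = o**(3/2)
W = 14 (W = (9 + 2) + 3 = 11 + 3 = 14)
m(y, z) = 24 (m(y, z) = 6*4 = 24)
p(m(-1, -3))*(Y(1) + W) = 24**2*(1**(3/2) + 14) = 576*(1 + 14) = 576*15 = 8640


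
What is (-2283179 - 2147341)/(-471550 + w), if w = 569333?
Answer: -4430520/97783 ≈ -45.310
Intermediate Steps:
(-2283179 - 2147341)/(-471550 + w) = (-2283179 - 2147341)/(-471550 + 569333) = -4430520/97783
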